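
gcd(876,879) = 3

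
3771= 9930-6159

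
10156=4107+6049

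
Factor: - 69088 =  - 2^5*17^1*127^1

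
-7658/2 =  - 3829 = - 3829.00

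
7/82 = 7/82 = 0.09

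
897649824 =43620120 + 854029704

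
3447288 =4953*696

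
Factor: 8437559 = 13^1*17^1*73^1*523^1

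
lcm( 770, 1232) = 6160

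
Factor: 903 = 3^1  *  7^1*43^1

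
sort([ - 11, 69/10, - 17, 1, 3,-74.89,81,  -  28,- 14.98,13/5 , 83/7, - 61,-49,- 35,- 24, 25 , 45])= [ - 74.89, -61, - 49  , - 35,-28, - 24, -17, - 14.98 ,  -  11,1, 13/5, 3,69/10,83/7, 25,45,81 ]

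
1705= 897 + 808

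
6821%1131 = 35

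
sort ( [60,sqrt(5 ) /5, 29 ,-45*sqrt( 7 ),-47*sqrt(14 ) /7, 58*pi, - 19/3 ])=[ - 45*sqrt( 7), - 47*sqrt( 14)/7, - 19/3, sqrt( 5) /5, 29, 60, 58*pi]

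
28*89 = 2492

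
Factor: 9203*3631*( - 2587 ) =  - 13^1 *199^1*3631^1*9203^1 = - 86447432591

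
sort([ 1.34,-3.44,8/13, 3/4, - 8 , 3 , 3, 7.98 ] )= [ - 8, - 3.44,8/13, 3/4, 1.34, 3, 3, 7.98 ] 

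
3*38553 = 115659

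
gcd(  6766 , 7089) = 17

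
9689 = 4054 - - 5635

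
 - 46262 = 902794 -949056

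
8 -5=3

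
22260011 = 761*29251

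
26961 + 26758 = 53719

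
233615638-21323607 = 212292031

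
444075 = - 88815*( - 5)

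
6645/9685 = 1329/1937  =  0.69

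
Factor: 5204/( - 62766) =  - 2^1*3^( - 2)*11^( - 1 )*317^( - 1 )*1301^1 = - 2602/31383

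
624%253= 118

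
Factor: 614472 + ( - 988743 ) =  - 3^1*73^1*1709^1 = - 374271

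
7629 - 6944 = 685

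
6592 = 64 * 103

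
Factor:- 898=-2^1*449^1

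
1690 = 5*338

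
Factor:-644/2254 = - 2/7 = - 2^1 * 7^( - 1) 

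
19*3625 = 68875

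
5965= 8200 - 2235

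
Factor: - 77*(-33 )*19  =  3^1 * 7^1 * 11^2*19^1 = 48279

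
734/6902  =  367/3451 = 0.11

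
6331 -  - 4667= 10998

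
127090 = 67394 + 59696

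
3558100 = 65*54740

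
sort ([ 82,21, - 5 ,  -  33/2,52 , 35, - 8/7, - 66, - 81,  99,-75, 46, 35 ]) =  [-81, - 75, - 66, - 33/2, - 5, - 8/7,21,35,35,46, 52,82, 99]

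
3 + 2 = 5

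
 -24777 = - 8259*3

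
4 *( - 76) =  - 304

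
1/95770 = 1/95770 = 0.00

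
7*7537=52759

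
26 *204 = 5304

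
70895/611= 116 + 19/611= 116.03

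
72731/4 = 72731/4 =18182.75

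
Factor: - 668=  - 2^2*167^1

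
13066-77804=-64738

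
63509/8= 7938 + 5/8 = 7938.62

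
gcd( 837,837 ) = 837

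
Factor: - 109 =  - 109^1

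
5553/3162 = 1851/1054 = 1.76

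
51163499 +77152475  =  128315974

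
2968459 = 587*5057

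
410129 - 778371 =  - 368242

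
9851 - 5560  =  4291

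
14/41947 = 14/41947 = 0.00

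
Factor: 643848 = 2^3 * 3^1 * 139^1 * 193^1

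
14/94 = 7/47 = 0.15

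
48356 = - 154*( - 314 ) 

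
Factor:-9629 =- 9629^1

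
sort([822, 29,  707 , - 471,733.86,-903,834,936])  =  [ - 903, - 471,29,707,  733.86, 822, 834,936] 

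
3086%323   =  179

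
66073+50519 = 116592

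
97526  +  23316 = 120842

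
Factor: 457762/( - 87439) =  - 2^1 *11^( - 1)*7949^( - 1 ) * 228881^1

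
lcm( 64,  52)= 832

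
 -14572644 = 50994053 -65566697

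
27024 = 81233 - 54209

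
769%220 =109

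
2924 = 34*86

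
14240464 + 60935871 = 75176335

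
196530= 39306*5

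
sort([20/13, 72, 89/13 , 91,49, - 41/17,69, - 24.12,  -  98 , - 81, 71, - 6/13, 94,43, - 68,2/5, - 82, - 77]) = [ - 98, - 82, - 81 , - 77,- 68, - 24.12, - 41/17,-6/13,2/5,20/13,89/13,  43, 49, 69,71,72,91,94]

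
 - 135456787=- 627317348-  - 491860561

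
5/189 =5/189 = 0.03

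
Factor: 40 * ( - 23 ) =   -  2^3 * 5^1*23^1 =-920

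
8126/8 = 4063/4 = 1015.75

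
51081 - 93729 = - 42648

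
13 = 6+7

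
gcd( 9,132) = 3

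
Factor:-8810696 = -2^3*31^1*35527^1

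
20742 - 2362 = 18380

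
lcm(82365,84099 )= 7989405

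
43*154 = 6622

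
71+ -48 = 23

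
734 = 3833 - 3099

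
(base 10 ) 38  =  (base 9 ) 42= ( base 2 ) 100110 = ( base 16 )26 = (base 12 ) 32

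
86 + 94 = 180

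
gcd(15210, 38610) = 1170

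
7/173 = 7/173 = 0.04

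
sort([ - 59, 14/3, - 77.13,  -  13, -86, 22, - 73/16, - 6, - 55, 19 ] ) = [ - 86, - 77.13, - 59, - 55,-13, - 6, - 73/16, 14/3,  19, 22 ]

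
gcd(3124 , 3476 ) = 44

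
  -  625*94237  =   - 58898125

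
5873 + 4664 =10537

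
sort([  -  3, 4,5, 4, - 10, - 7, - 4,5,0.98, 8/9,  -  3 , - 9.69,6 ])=[-10,- 9.69, - 7, - 4, - 3, - 3,  8/9,0.98, 4,4, 5, 5,6]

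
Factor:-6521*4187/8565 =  - 3^( - 1) * 5^ ( - 1)*53^1*79^1*571^( - 1) * 6521^1 = -27303427/8565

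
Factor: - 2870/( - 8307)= 2^1*3^( - 2 ) *5^1*7^1*13^(- 1 )* 41^1*71^ ( - 1)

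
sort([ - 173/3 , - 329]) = [-329, - 173/3]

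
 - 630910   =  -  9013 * 70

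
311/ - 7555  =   - 1+ 7244/7555 = - 0.04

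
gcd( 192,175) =1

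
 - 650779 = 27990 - 678769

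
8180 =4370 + 3810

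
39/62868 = 1/1612 = 0.00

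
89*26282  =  2339098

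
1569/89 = 1569/89= 17.63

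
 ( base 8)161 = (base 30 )3N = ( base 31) 3k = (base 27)45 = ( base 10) 113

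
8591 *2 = 17182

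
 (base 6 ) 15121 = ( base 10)2425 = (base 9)3284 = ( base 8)4571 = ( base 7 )10033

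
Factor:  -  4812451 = -7^1 *23^1*71^1*421^1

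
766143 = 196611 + 569532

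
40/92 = 10/23 =0.43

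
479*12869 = 6164251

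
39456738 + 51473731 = 90930469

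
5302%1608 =478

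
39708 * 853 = 33870924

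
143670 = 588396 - 444726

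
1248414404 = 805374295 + 443040109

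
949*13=12337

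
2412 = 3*804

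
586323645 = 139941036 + 446382609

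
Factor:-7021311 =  - 3^1 * 11^1*263^1*809^1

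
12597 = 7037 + 5560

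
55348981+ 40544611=95893592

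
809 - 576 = 233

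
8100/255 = 31 +13/17= 31.76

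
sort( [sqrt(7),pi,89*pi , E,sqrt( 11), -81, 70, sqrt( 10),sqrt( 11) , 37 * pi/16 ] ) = [-81, sqrt(7),E, pi,sqrt ( 10),sqrt ( 11 ),sqrt( 11),37*pi/16,70,89 * pi] 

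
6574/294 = 3287/147= 22.36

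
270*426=115020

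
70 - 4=66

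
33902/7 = 33902/7 = 4843.14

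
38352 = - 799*(-48)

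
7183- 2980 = 4203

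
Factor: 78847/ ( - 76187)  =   - 37^1*47^(-1)*1621^( -1)*2131^1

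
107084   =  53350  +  53734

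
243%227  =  16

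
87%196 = 87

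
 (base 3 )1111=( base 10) 40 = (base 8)50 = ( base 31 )19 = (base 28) 1c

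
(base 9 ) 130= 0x6c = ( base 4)1230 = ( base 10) 108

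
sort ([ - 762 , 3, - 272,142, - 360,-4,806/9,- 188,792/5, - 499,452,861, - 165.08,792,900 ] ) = [ - 762,- 499, - 360,-272, - 188, - 165.08,-4,3, 806/9, 142,792/5 , 452,792,861,900 ] 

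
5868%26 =18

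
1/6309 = 1/6309 = 0.00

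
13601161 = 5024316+8576845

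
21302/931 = 22+820/931 = 22.88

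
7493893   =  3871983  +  3621910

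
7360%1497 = 1372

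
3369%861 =786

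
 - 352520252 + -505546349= -858066601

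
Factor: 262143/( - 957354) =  - 87381/319118=-2^(- 1)*3^2 * 7^1*19^1*73^1*379^(  -  1 )*421^ (  -  1) 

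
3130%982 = 184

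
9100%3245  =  2610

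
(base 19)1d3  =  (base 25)OB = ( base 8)1143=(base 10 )611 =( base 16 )263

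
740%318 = 104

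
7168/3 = 2389+ 1/3 = 2389.33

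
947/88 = 947/88 =10.76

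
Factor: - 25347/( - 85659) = 1207/4079 = 17^1*71^1*4079^( - 1) 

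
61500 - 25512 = 35988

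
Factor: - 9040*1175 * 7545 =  - 2^4*3^1 * 5^4*47^1*113^1 * 503^1=-80142990000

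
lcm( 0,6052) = 0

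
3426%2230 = 1196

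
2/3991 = 2/3991  =  0.00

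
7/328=7/328 = 0.02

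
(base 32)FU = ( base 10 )510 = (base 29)hh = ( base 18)1A6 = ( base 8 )776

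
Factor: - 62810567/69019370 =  - 2^(  -  1) * 5^ ( - 1)*7^( - 1)*985991^ ( - 1)*62810567^1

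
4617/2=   2308 + 1/2 =2308.50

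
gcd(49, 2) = 1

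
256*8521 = 2181376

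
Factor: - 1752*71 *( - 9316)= 2^5*3^1*17^1* 71^1*73^1*137^1 = 1158835872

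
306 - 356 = -50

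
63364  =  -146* ( - 434) 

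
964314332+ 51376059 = 1015690391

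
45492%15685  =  14122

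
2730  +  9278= 12008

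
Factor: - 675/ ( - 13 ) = 3^3  *5^2*13^( - 1 ) 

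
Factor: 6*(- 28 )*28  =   - 4704 = - 2^5*3^1*7^2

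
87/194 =87/194 = 0.45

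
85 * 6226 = 529210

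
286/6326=143/3163= 0.05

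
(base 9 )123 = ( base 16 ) 66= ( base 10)102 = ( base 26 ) 3O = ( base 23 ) 4a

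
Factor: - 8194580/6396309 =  - 2^2*3^( - 2)*5^1 *223^(  -  1) *3187^( - 1)* 409729^1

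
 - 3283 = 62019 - 65302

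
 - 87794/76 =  - 43897/38 = - 1155.18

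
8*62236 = 497888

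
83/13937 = 83/13937  =  0.01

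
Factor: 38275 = 5^2*1531^1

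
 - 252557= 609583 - 862140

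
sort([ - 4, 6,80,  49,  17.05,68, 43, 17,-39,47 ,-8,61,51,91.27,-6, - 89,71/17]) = [ - 89, -39, - 8, - 6, - 4, 71/17, 6,17,17.05,43,47, 49,51,61, 68,80, 91.27 ]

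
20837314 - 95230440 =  - 74393126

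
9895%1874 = 525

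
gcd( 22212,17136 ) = 36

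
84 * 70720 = 5940480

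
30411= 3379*9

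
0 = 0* 898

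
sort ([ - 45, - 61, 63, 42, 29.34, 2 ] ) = [-61, - 45, 2, 29.34, 42,63 ] 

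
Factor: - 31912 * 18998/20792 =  - 2^1*7^1*59^1*113^ ( - 1)*3989^1 = -3294914/113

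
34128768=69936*488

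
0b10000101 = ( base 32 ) 45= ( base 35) 3S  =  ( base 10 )133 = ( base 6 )341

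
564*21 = 11844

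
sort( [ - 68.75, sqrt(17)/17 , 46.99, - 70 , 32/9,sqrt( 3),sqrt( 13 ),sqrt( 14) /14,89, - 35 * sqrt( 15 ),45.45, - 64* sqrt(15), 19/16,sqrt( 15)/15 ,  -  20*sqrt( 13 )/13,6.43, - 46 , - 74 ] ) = [-64*sqrt( 15),- 35*sqrt( 15 ), - 74,- 70, - 68.75, - 46, - 20 * sqrt (13)/13, sqrt( 17)/17,sqrt( 15 ) /15,sqrt( 14) /14,19/16,sqrt( 3 ), 32/9,sqrt ( 13),  6.43,45.45,46.99,89 ] 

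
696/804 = 58/67 = 0.87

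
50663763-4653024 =46010739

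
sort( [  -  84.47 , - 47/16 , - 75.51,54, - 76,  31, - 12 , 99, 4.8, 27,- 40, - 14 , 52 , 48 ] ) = [ - 84.47 , - 76, - 75.51, - 40, - 14, - 12, - 47/16, 4.8 , 27, 31,48,52, 54 , 99 ] 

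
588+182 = 770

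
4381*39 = 170859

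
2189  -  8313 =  - 6124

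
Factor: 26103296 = 2^9*17^1  *2999^1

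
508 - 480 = 28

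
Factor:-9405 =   -  3^2*5^1*11^1*19^1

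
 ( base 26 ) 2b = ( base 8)77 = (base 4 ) 333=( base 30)23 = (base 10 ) 63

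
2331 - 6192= - 3861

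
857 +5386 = 6243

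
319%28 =11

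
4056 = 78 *52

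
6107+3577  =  9684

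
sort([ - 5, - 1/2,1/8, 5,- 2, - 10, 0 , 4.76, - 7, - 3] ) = [ -10, - 7, - 5 , - 3,-2, - 1/2, 0, 1/8, 4.76,5 ]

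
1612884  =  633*2548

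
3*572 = 1716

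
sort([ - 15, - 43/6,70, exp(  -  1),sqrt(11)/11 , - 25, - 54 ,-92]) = [ - 92, - 54, - 25, - 15, - 43/6, sqrt(11) /11,exp( - 1),70] 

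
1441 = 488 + 953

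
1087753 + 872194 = 1959947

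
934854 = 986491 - 51637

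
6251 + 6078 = 12329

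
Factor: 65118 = 2^1*3^1 * 10853^1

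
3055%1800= 1255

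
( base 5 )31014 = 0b11111011001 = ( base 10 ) 2009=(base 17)6g3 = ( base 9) 2672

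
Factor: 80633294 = 2^1 * 7^1*31^1*47^1*59^1*67^1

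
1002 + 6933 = 7935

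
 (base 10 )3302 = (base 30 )3K2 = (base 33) 312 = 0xCE6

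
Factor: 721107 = 3^2*19^1*4217^1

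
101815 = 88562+13253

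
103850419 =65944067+37906352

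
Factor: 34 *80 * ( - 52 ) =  - 2^7*5^1*13^1*17^1=- 141440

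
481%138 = 67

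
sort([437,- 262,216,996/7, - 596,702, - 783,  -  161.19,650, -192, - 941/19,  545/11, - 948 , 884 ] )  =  [-948 , - 783, - 596, - 262,-192, - 161.19, - 941/19,545/11, 996/7,  216,  437, 650, 702,  884 ] 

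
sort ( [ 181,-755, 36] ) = [ - 755, 36,181] 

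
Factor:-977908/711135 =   -  2^2* 3^(-2)*5^(-1)*17^1 * 73^1*197^1 * 15803^(-1) 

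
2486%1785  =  701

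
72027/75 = 960  +  9/25= 960.36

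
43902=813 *54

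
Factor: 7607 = 7607^1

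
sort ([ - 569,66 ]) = [ - 569, 66 ]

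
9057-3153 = 5904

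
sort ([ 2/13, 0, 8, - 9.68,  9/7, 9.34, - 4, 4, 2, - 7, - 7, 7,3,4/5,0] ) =[ -9.68, - 7,-7,  -  4,0,0,2/13,4/5, 9/7, 2, 3,4, 7,8,9.34] 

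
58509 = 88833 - 30324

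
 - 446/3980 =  - 223/1990 = - 0.11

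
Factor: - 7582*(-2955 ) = 22404810 = 2^1*3^1*5^1 * 17^1 * 197^1*223^1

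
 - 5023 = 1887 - 6910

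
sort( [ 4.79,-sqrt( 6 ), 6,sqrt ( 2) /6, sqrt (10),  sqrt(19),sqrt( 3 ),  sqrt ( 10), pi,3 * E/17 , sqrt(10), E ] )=[ - sqrt( 6 ),sqrt (2 )/6, 3*E/17,  sqrt( 3),E,pi,  sqrt (10 ),  sqrt( 10) , sqrt( 10) , sqrt(  19),4.79,  6 ]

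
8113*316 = 2563708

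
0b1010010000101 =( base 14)1cb3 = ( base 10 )5253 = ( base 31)5ee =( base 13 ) 2511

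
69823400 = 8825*7912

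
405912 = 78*5204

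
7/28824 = 7/28824 = 0.00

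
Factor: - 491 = -491^1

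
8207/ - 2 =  - 8207/2 = - 4103.50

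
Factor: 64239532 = 2^2 *7^1  *17^1 *19^1*7103^1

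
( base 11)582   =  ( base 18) 22B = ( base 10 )695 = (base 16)2b7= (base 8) 1267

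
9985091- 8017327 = 1967764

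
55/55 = 1 = 1.00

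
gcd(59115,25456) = 1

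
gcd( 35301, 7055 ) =1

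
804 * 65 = 52260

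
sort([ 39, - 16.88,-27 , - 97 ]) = [ - 97, - 27, - 16.88, 39] 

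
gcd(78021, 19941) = 3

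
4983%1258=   1209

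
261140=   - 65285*( - 4 ) 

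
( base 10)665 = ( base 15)2E5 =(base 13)3C2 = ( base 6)3025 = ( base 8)1231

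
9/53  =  9/53  =  0.17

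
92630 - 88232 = 4398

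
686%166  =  22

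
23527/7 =3361 = 3361.00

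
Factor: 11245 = 5^1*13^1*173^1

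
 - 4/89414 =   -  2/44707 = - 0.00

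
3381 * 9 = 30429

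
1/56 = 1/56 = 0.02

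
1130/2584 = 565/1292  =  0.44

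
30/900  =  1/30 = 0.03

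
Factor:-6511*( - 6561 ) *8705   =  371866031055 =3^8*5^1*17^1*383^1*1741^1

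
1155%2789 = 1155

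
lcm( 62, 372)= 372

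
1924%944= 36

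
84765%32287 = 20191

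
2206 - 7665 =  - 5459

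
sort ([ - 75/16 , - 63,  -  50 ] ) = [ - 63, -50, - 75/16 ]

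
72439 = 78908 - 6469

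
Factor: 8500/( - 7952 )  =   - 2125/1988 = - 2^ ( - 2)*5^3*7^ ( - 1)*17^1*71^( - 1 )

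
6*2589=15534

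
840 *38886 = 32664240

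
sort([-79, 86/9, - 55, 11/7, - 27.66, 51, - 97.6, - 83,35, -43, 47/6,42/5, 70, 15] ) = [ - 97.6, - 83, - 79,-55, - 43, - 27.66,11/7,47/6, 42/5, 86/9,15,35, 51,70] 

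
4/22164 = 1/5541 = 0.00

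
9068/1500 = 6  +  17/375 = 6.05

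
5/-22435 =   -  1+4486/4487= -0.00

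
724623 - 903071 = -178448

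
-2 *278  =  -556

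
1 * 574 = 574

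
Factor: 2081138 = 2^1*181^1  *5749^1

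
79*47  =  3713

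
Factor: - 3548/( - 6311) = 2^2*887^1*6311^( - 1 )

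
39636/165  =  240 + 12/55= 240.22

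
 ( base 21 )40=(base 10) 84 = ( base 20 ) 44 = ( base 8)124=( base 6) 220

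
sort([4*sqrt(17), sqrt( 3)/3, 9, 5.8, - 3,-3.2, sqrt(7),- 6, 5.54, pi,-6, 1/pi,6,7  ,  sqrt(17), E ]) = [ - 6,-6,-3.2,-3,1/pi,sqrt(3)/3 , sqrt( 7),E,pi, sqrt ( 17), 5.54, 5.8, 6,  7 , 9,4*sqrt ( 17 ) ] 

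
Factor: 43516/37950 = 2^1*3^ ( - 1 )*5^ ( - 2) * 43^1 =86/75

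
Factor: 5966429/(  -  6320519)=-7^1*41^(  -  1)*154159^( - 1) * 852347^1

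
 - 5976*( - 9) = 53784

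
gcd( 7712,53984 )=7712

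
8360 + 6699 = 15059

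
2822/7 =403 + 1/7 = 403.14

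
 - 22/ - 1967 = 22/1967   =  0.01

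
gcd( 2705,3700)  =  5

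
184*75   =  13800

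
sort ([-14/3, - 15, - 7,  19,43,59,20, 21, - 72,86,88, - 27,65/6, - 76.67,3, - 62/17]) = [ - 76.67,  -  72, - 27,  -  15, - 7, - 14/3, - 62/17,3,65/6 , 19, 20,21,43, 59,  86, 88]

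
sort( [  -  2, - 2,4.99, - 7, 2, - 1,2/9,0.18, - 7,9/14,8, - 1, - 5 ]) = [ - 7,-7, - 5, - 2, - 2, - 1, - 1, 0.18,2/9,9/14,2, 4.99, 8]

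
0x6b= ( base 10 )107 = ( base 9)128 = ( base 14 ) 79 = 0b1101011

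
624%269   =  86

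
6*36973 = 221838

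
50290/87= 50290/87= 578.05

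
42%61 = 42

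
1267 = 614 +653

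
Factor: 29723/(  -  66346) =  - 2^( - 1)*7^ ( - 2)*677^( - 1)*29723^1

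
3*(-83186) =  - 249558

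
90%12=6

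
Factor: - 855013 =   -  263^1 * 3251^1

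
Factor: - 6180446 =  - 2^1* 3090223^1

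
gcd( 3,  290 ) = 1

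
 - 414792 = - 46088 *9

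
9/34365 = 3/11455  =  0.00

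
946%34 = 28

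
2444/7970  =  1222/3985 = 0.31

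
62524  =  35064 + 27460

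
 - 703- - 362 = -341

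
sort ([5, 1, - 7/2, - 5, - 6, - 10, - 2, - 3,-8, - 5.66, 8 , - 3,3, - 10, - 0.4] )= [ - 10, - 10, - 8, - 6, - 5.66, - 5,-7/2, - 3, - 3, - 2,-0.4, 1,3, 5,  8 ] 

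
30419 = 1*30419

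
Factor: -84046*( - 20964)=2^3*3^1*1747^1*42023^1=1761940344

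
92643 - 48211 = 44432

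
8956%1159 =843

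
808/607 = 808/607 =1.33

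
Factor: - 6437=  - 41^1*157^1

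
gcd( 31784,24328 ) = 8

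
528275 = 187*2825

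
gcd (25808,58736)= 16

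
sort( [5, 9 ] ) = [5 , 9 ]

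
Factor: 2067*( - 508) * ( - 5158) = 2^3*3^1 *13^1*53^1*127^1 * 2579^1=5416085688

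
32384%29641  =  2743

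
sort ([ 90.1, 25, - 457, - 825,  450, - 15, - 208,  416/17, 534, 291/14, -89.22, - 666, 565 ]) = [  -  825, - 666, - 457,- 208, - 89.22, - 15,291/14, 416/17,25  ,  90.1, 450, 534, 565]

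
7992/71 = 112+40/71   =  112.56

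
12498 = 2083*6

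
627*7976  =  5000952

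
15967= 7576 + 8391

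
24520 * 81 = 1986120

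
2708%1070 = 568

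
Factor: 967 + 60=13^1*79^1 = 1027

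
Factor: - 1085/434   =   - 2^( - 1) * 5^1 =- 5/2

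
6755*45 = 303975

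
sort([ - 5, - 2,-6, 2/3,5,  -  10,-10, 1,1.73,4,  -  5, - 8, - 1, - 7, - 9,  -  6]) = [ - 10,  -  10, - 9, - 8,-7, - 6, - 6, - 5,-5, - 2,-1 , 2/3, 1,  1.73, 4, 5]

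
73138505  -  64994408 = 8144097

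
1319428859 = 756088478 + 563340381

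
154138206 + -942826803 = -788688597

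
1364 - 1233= 131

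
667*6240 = 4162080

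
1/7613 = 1/7613 = 0.00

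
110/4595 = 22/919 = 0.02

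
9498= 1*9498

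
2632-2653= -21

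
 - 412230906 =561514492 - 973745398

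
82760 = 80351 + 2409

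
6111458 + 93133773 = 99245231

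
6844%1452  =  1036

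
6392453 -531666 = 5860787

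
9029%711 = 497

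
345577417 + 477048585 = 822626002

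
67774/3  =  67774/3 = 22591.33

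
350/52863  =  350/52863 = 0.01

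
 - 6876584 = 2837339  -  9713923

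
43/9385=43/9385=0.00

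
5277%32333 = 5277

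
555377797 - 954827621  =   - 399449824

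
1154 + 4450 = 5604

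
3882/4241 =3882/4241  =  0.92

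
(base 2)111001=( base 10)57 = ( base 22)2D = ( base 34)1n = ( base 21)2F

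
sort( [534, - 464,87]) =[ - 464,  87,534] 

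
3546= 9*394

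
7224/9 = 2408/3 =802.67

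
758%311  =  136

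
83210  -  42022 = 41188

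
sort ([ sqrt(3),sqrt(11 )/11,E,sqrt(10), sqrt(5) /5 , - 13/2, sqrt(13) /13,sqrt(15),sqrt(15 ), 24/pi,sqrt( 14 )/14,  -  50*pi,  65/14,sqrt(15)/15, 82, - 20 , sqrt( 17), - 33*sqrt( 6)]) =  [ - 50*pi ,-33  *  sqrt(6) , - 20, - 13/2, sqrt(15 ) /15, sqrt(14 ) /14,sqrt(13 ) /13,sqrt(11 ) /11,sqrt(5) /5,sqrt(3 ) , E,sqrt(10 ) , sqrt ( 15 ) , sqrt(15 ), sqrt (17 ),65/14,24/pi,82 ]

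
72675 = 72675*1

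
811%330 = 151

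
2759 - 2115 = 644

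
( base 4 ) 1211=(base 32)35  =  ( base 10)101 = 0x65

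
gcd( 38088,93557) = 1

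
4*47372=189488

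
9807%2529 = 2220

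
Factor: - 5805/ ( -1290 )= 9/2 = 2^( -1 )*3^2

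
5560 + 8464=14024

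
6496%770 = 336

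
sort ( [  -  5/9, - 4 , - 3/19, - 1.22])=[ - 4, - 1.22, - 5/9, - 3/19 ]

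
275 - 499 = - 224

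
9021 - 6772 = 2249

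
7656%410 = 276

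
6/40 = 3/20 =0.15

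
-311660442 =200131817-511792259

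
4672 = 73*64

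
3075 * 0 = 0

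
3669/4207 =3669/4207= 0.87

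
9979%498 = 19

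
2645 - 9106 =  - 6461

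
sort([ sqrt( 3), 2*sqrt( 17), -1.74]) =[-1.74,sqrt(3), 2*sqrt( 17)] 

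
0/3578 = 0= 0.00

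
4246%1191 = 673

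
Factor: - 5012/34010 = - 2^1*5^(  -  1 )*7^1*19^( - 1)= - 14/95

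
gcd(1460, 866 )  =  2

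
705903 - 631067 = 74836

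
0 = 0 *2473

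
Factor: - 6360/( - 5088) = 2^( - 2)*5^1 = 5/4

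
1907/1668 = 1 + 239/1668 = 1.14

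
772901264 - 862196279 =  - 89295015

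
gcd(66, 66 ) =66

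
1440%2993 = 1440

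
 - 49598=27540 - 77138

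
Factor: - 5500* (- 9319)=2^2 * 5^3*11^1 * 9319^1 = 51254500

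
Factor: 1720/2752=5/8 = 2^( - 3)*5^1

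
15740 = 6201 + 9539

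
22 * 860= 18920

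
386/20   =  19 + 3/10 = 19.30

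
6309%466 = 251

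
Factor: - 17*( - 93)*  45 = 71145 = 3^3*5^1*  17^1  *31^1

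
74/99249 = 74/99249 = 0.00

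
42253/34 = 42253/34 = 1242.74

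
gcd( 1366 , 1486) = 2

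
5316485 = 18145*293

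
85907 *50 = 4295350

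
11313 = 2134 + 9179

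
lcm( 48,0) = 0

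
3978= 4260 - 282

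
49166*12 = 589992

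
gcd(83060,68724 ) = 4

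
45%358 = 45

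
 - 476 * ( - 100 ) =47600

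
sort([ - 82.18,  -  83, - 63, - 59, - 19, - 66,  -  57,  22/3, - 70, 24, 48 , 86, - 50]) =[ - 83, - 82.18, - 70, - 66  , - 63, - 59 , - 57, - 50, -19,22/3,24, 48,  86]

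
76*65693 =4992668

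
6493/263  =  24 + 181/263=24.69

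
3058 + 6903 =9961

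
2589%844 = 57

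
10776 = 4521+6255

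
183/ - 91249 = - 183/91249 = -0.00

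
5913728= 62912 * 94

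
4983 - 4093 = 890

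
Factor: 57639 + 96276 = 3^1*5^1*31^1 * 331^1 = 153915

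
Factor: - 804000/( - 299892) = 2^3*5^3*373^( - 1) = 1000/373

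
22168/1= 22168 =22168.00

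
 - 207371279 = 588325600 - 795696879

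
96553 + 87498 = 184051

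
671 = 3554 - 2883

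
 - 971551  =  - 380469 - 591082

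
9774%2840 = 1254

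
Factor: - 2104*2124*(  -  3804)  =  16999680384 = 2^7*3^3*59^1*263^1*317^1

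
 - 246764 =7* ( - 35252)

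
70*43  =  3010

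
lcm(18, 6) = 18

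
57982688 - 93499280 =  - 35516592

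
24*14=336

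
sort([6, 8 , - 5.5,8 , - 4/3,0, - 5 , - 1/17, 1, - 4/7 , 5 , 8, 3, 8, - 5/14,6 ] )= [-5.5,-5,-4/3, - 4/7, - 5/14,- 1/17, 0 , 1,  3,5,6, 6 , 8,8, 8,8]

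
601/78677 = 601/78677=   0.01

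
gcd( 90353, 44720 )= 1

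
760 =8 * 95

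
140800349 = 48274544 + 92525805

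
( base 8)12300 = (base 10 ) 5312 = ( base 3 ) 21021202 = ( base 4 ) 1103000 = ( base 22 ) ALA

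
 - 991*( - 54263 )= 53774633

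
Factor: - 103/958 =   -  2^( - 1)*103^1*479^( - 1 )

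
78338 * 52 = 4073576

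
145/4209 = 145/4209 = 0.03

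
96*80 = 7680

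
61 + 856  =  917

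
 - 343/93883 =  - 1 + 93540/93883 = -0.00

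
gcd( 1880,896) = 8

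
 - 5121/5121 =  - 1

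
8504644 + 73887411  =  82392055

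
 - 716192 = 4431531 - 5147723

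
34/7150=17/3575 = 0.00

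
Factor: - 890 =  - 2^1*5^1*89^1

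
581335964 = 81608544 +499727420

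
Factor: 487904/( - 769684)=- 632/997 = - 2^3*79^1*997^ ( - 1 ) 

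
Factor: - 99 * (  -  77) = 7623 = 3^2*7^1 * 11^2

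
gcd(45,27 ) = 9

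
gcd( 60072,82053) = 3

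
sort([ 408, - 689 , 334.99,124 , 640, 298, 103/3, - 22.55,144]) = [ - 689, - 22.55,103/3, 124,  144,298, 334.99, 408, 640]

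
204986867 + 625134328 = 830121195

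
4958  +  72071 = 77029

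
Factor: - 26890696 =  - 2^3*7^1*631^1*761^1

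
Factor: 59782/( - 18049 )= - 2^1*71^1*421^1*18049^(-1)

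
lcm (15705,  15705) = 15705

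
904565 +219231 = 1123796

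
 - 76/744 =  - 19/186 = - 0.10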